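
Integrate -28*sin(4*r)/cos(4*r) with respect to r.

Let u = cos(4*r), so du = (-4*sin(4*r)) dr.
Rewriting, the integral becomes 7·∫ 1/u du = 7·log(u).
Substituting back, u = cos(4*r).

7*log(cos(4*r)) + C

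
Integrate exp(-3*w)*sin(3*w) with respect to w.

-exp(-3*w)*sin(3*w)/6 - exp(-3*w)*cos(3*w)/6 + C

Let I denote the integral. Integrate by parts with u = sin(3*w), dv = exp(-3*w) dw, so v = -exp(-3*w)/3: I = -exp(-3*w)*sin(3*w)/3 + ∫ exp(-3*w)*cos(3*w) dw.
Apply parts again with u = cos(3*w), dv = exp(-3*w) dw: ∫ exp(-3*w)*cos(3*w) dw = -exp(-3*w)*cos(3*w)/3 − I. Substituting back brings back I: I = -exp(-3*w)*sin(3*w)/3 - exp(-3*w)*cos(3*w)/3 − I.
Solving for I: (1 + 1)·I equals the remaining terms, so I = (1/2)·(-exp(-3*w)*sin(3*w)/3 - exp(-3*w)*cos(3*w)/3).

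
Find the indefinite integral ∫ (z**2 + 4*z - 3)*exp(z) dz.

(z**2 + 2*z - 5)*exp(z) + C

Use integration by parts with u = z**2 + 4*z - 3, dv = exp(z) dz, so v = exp(z).
Apply parts 2 times (tabular method): alternate signs, differentiate u down to 0, integrate dv up.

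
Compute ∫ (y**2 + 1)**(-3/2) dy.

y/sqrt(y**2 + 1) + C

Substitute y = tan(θ), so dy = sec(θ)^2 dθ and the radical becomes sqrt(y**2 + 1) = sec(θ) by the Pythagorean identity.
Integrate the resulting trig expression in θ, then back-substitute tan(θ) = y, sec(θ) = sqrt(y**2 + 1) (absorbing any constant into C).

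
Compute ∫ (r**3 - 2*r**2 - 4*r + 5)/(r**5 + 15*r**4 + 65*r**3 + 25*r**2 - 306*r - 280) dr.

-log(r - 2)/378 - log(r + 1)/36 - 25*log(r + 4)/18 + 75*log(r + 5)/28 - 34*log(r + 7)/27 + C

Factor the denominator: (r - 2)*(r + 1)*(r + 4)*(r + 5)*(r + 7).
Partial-fraction decomposition: -34/(27*(r + 7)) + 75/(28*(r + 5)) - 25/(18*(r + 4)) - 1/(36*(r + 1)) - 1/(378*(r - 2)).
Integrate each term: A/(r−a) contributes A·log|r−a|.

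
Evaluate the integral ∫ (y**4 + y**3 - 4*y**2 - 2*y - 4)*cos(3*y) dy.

Use integration by parts with u = y**4 + y**3 - 4*y**2 - 2*y - 4, dv = cos(3*y) dy, so v = sin(3*y)/3.
Apply parts 4 times (tabular method): alternate signs, differentiate u down to 0, integrate dv up.

y**4*sin(3*y)/3 + y**3*sin(3*y)/3 + 4*y**3*cos(3*y)/9 - 16*y**2*sin(3*y)/9 + y**2*cos(3*y)/3 - 8*y*sin(3*y)/9 - 32*y*cos(3*y)/27 - 76*sin(3*y)/81 - 8*cos(3*y)/27 + C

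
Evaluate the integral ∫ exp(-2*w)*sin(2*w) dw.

-exp(-2*w)*sin(2*w)/4 - exp(-2*w)*cos(2*w)/4 + C

Let I denote the integral. Integrate by parts with u = sin(2*w), dv = exp(-2*w) dw, so v = -exp(-2*w)/2: I = -exp(-2*w)*sin(2*w)/2 + ∫ exp(-2*w)*cos(2*w) dw.
Apply parts again with u = cos(2*w), dv = exp(-2*w) dw: ∫ exp(-2*w)*cos(2*w) dw = -exp(-2*w)*cos(2*w)/2 − I. Substituting back brings back I: I = -exp(-2*w)*sin(2*w)/2 - exp(-2*w)*cos(2*w)/2 − I.
Solving for I: (1 + 1)·I equals the remaining terms, so I = (1/2)·(-exp(-2*w)*sin(2*w)/2 - exp(-2*w)*cos(2*w)/2).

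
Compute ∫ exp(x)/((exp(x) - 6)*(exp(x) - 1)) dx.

log(exp(x) - 6)/5 - log(exp(x) - 1)/5 + C

Let u = e^x, du = e^x dx.
The integral becomes ∫ du/((u-6)(u-1)); decompose into partial fractions.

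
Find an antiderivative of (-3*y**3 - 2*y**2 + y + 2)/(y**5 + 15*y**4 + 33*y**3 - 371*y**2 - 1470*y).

Factor the denominator: y*(y - 5)*(y + 6)*(y + 7)**2.
Partial-fraction decomposition: -30385/(3528*(y + 7)) - 463/(42*(y + 7)**2) + 26/(3*(y + 6)) - 19/(360*(y - 5)) - 1/(735*y).
Integrate each term; A/(y−a) gives A·log|y−a|; A/(y−a)² gives −A/(y−a).

-log(y)/735 - 19*log(y - 5)/360 + 26*log(y + 6)/3 - 30385*log(y + 7)/3528 + 463/(42*y + 294) + C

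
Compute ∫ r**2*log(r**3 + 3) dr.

r**3*log(r**3 + 3)/3 - r**3/3 + log(r**3 + 3) + C

Let u = r**3 + 3, so du = (3*r**2) dr.
The integral becomes (1/3)·∫ log(u) du; integrate by parts with u′=log(u), dv′=du.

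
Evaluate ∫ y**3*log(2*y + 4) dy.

y**4*log(2*y + 4)/4 - y**4/16 + y**3/6 - y**2/2 + 2*y - 4*log(y + 2) + C

Use integration by parts with u = log(2*y + 4), dv = y**3 dy.
Then du = 2/(2*y + 4) dy and v = y**4/4.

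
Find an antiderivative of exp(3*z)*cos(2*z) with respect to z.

Let I denote the integral. Integrate by parts with u = cos(2*z), dv = exp(3*z) dz, so v = exp(3*z)/3: I = exp(3*z)*cos(2*z)/3 + (2/3)·∫ exp(3*z)*sin(2*z) dz.
Apply parts again with u = sin(2*z), dv = exp(3*z) dz: ∫ exp(3*z)*sin(2*z) dz = exp(3*z)*sin(2*z)/3 − (2/3)·I. Substituting back brings back I: I = 2*exp(3*z)*sin(2*z)/9 + exp(3*z)*cos(2*z)/3 − (4/9)·I.
Solving for I: (1 + 4/9)·I equals the remaining terms, so I = (9/13)·(2*exp(3*z)*sin(2*z)/9 + exp(3*z)*cos(2*z)/3).

2*exp(3*z)*sin(2*z)/13 + 3*exp(3*z)*cos(2*z)/13 + C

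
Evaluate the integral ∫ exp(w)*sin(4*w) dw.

exp(w)*sin(4*w)/17 - 4*exp(w)*cos(4*w)/17 + C

Let I denote the integral. Integrate by parts with u = sin(4*w), dv = exp(w) dw, so v = exp(w): I = exp(w)*sin(4*w) − 4·∫ exp(w)*cos(4*w) dw.
Apply parts again with u = cos(4*w), dv = exp(w) dw: ∫ exp(w)*cos(4*w) dw = exp(w)*cos(4*w) + 4·I. Substituting back brings back I: I = exp(w)*sin(4*w) - 4*exp(w)*cos(4*w) − 16·I.
Solving for I: (1 + 16)·I equals the remaining terms, so I = (1/17)·(exp(w)*sin(4*w) - 4*exp(w)*cos(4*w)).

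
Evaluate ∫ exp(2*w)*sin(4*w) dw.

Let I denote the integral. Integrate by parts with u = sin(4*w), dv = exp(2*w) dw, so v = exp(2*w)/2: I = exp(2*w)*sin(4*w)/2 − 2·∫ exp(2*w)*cos(4*w) dw.
Apply parts again with u = cos(4*w), dv = exp(2*w) dw: ∫ exp(2*w)*cos(4*w) dw = exp(2*w)*cos(4*w)/2 + 2·I. Substituting back brings back I: I = exp(2*w)*sin(4*w)/2 - exp(2*w)*cos(4*w) − 4·I.
Solving for I: (1 + 4)·I equals the remaining terms, so I = (1/5)·(exp(2*w)*sin(4*w)/2 - exp(2*w)*cos(4*w)).

exp(2*w)*sin(4*w)/10 - exp(2*w)*cos(4*w)/5 + C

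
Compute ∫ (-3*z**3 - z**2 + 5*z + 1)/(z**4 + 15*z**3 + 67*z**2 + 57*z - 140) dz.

Factor the denominator: (z - 1)*(z + 4)*(z + 5)*(z + 7).
Partial-fraction decomposition: -473/(24*(z + 7)) + 163/(6*(z + 5)) - 157/(15*(z + 4)) + 1/(120*(z - 1)).
Integrate each term: A/(z−a) contributes A·log|z−a|.

log(z - 1)/120 - 157*log(z + 4)/15 + 163*log(z + 5)/6 - 473*log(z + 7)/24 + C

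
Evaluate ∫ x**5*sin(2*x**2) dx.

-x**4*cos(2*x**2)/4 + x**2*sin(2*x**2)/4 + cos(2*x**2)/8 + C

Let u = x², du = 2x dx; rewrite as (1/2)∫ u^2·sin(2u) du.
Now integrate by parts 2 times.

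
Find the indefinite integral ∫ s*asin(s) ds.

s**2*asin(s)/2 + s*sqrt(-s**2 + 1)/4 - asin(s)/4 + C

Use integration by parts with u = arcsin(s), dv = s ds.
Then du = 1/sqrt(-s**2 + 1) ds.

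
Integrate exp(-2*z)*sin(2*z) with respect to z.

Let I denote the integral. Integrate by parts with u = sin(2*z), dv = exp(-2*z) dz, so v = -exp(-2*z)/2: I = -exp(-2*z)*sin(2*z)/2 + ∫ exp(-2*z)*cos(2*z) dz.
Apply parts again with u = cos(2*z), dv = exp(-2*z) dz: ∫ exp(-2*z)*cos(2*z) dz = -exp(-2*z)*cos(2*z)/2 − I. Substituting back brings back I: I = -exp(-2*z)*sin(2*z)/2 - exp(-2*z)*cos(2*z)/2 − I.
Solving for I: (1 + 1)·I equals the remaining terms, so I = (1/2)·(-exp(-2*z)*sin(2*z)/2 - exp(-2*z)*cos(2*z)/2).

-exp(-2*z)*sin(2*z)/4 - exp(-2*z)*cos(2*z)/4 + C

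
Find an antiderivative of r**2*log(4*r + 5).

r**3*log(4*r + 5)/3 - r**3/9 + 5*r**2/24 - 25*r/48 + 125*log(4*r + 5)/192 + C

Use integration by parts with u = log(4*r + 5), dv = r**2 dr.
Then du = 4/(4*r + 5) dr and v = r**3/3.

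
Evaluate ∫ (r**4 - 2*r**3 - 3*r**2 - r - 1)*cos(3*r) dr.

Use integration by parts with u = r**4 - 2*r**3 - 3*r**2 - r - 1, dv = cos(3*r) dr, so v = sin(3*r)/3.
Apply parts 4 times (tabular method): alternate signs, differentiate u down to 0, integrate dv up.

r**4*sin(3*r)/3 - 2*r**3*sin(3*r)/3 + 4*r**3*cos(3*r)/9 - 13*r**2*sin(3*r)/9 - 2*r**2*cos(3*r)/3 + r*sin(3*r)/9 - 26*r*cos(3*r)/27 - sin(3*r)/81 + cos(3*r)/27 + C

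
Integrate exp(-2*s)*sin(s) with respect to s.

Let I denote the integral. Integrate by parts with u = sin(s), dv = exp(-2*s) ds, so v = -exp(-2*s)/2: I = -exp(-2*s)*sin(s)/2 + (1/2)·∫ exp(-2*s)*cos(s) ds.
Apply parts again with u = cos(s), dv = exp(-2*s) ds: ∫ exp(-2*s)*cos(s) ds = -exp(-2*s)*cos(s)/2 − (1/2)·I. Substituting back brings back I: I = -exp(-2*s)*sin(s)/2 - exp(-2*s)*cos(s)/4 − (1/4)·I.
Solving for I: (1 + 1/4)·I equals the remaining terms, so I = (4/5)·(-exp(-2*s)*sin(s)/2 - exp(-2*s)*cos(s)/4).

-2*exp(-2*s)*sin(s)/5 - exp(-2*s)*cos(s)/5 + C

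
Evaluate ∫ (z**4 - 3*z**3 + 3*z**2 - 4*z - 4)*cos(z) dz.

z**4*sin(z) - 3*z**3*sin(z) + 4*z**3*cos(z) - 9*z**2*sin(z) - 9*z**2*cos(z) + 14*z*sin(z) - 18*z*cos(z) + 14*sin(z) + 14*cos(z) + C

Use integration by parts with u = z**4 - 3*z**3 + 3*z**2 - 4*z - 4, dv = cos(z) dz, so v = sin(z).
Apply parts 4 times (tabular method): alternate signs, differentiate u down to 0, integrate dv up.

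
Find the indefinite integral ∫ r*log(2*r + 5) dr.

Use integration by parts with u = log(2*r + 5), dv = r dr.
Then du = 2/(2*r + 5) dr and v = r**2/2.

r**2*log(2*r + 5)/2 - r**2/4 + 5*r/4 - 25*log(2*r + 5)/8 + C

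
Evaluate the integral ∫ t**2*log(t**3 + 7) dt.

Let u = t**3 + 7, so du = (3*t**2) dt.
The integral becomes (1/3)·∫ log(u) du; integrate by parts with u′=log(u), dv′=du.

t**3*log(t**3 + 7)/3 - t**3/3 + 7*log(t**3 + 7)/3 + C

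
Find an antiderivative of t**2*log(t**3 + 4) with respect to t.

Let u = t**3 + 4, so du = (3*t**2) dt.
The integral becomes (1/3)·∫ log(u) du; integrate by parts with u′=log(u), dv′=du.

t**3*log(t**3 + 4)/3 - t**3/3 + 4*log(t**3 + 4)/3 + C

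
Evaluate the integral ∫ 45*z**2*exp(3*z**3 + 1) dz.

Let u = 3*z**3 + 1, so du = (9*z**2) dz.
Rewriting, the integral becomes 5·∫ e^u du = 5·e^u.
Substituting back, u = 3*z**3 + 1.

5*exp(3*z**3 + 1) + C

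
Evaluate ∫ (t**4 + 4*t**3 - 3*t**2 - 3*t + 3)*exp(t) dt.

(t**4 - 3*t**2 + 3*t)*exp(t) + C

Use integration by parts with u = t**4 + 4*t**3 - 3*t**2 - 3*t + 3, dv = exp(t) dt, so v = exp(t).
Apply parts 4 times (tabular method): alternate signs, differentiate u down to 0, integrate dv up.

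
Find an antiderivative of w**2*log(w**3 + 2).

w**3*log(w**3 + 2)/3 - w**3/3 + 2*log(w**3 + 2)/3 + C

Let u = w**3 + 2, so du = (3*w**2) dw.
The integral becomes (1/3)·∫ log(u) du; integrate by parts with u′=log(u), dv′=du.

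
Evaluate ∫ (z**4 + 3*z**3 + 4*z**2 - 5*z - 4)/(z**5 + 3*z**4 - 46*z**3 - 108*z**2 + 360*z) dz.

-log(z)/90 + 1027*log(z - 6)/1584 - 3*log(z - 2)/32 - 53*log(z + 5)/55 + 409*log(z + 6)/288 + C

Factor the denominator: z*(z - 6)*(z - 2)*(z + 5)*(z + 6).
Partial-fraction decomposition: 409/(288*(z + 6)) - 53/(55*(z + 5)) - 3/(32*(z - 2)) + 1027/(1584*(z - 6)) - 1/(90*z).
Integrate each term: A/(z−a) contributes A·log|z−a|.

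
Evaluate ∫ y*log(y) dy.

Use integration by parts with u = log(y), dv = y dy.
Then du = 1/y dy and v = y**2/2.

y**2*log(y)/2 - y**2/4 + C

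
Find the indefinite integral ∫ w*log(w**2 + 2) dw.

Let u = w**2 + 2, so du = (2*w) dw.
The integral becomes (1/2)·∫ log(u) du; integrate by parts with u′=log(u), dv′=du.

w**2*log(w**2 + 2)/2 - w**2/2 + log(w**2 + 2) + C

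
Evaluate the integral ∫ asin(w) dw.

w*asin(w) + sqrt(-w**2 + 1) + C

Use integration by parts with u = arcsin(w), dv = dw.
Then du = 1/sqrt(-w**2 + 1) dw.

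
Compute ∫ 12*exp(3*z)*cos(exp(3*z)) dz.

4*sin(exp(3*z)) + C

Let u = exp(3*z), so du = (3*exp(3*z)) dz.
Rewriting, the integral becomes 4·∫ cos(u) du = 4·sin(u).
Substituting back, u = exp(3*z).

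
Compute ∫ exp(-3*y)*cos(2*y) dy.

Let I denote the integral. Integrate by parts with u = cos(2*y), dv = exp(-3*y) dy, so v = -exp(-3*y)/3: I = -exp(-3*y)*cos(2*y)/3 − (2/3)·∫ exp(-3*y)*sin(2*y) dy.
Apply parts again with u = sin(2*y), dv = exp(-3*y) dy: ∫ exp(-3*y)*sin(2*y) dy = -exp(-3*y)*sin(2*y)/3 + (2/3)·I. Substituting back brings back I: I = 2*exp(-3*y)*sin(2*y)/9 - exp(-3*y)*cos(2*y)/3 − (4/9)·I.
Solving for I: (1 + 4/9)·I equals the remaining terms, so I = (9/13)·(2*exp(-3*y)*sin(2*y)/9 - exp(-3*y)*cos(2*y)/3).

2*exp(-3*y)*sin(2*y)/13 - 3*exp(-3*y)*cos(2*y)/13 + C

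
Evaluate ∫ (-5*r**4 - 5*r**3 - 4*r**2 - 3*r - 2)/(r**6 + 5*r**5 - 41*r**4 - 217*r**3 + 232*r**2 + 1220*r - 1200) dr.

-1931*log(r - 6)/6050 + 6*log(r - 2)/49 - 19*log(r - 1)/900 + 169*log(r + 4)/50 - 674945*log(r + 5)/213444 + 2587/(462*r + 2310) + C

Factor the denominator: (r - 6)*(r - 2)*(r - 1)*(r + 4)*(r + 5)**2.
Partial-fraction decomposition: -674945/(213444*(r + 5)) - 2587/(462*(r + 5)**2) + 169/(50*(r + 4)) - 19/(900*(r - 1)) + 6/(49*(r - 2)) - 1931/(6050*(r - 6)).
Integrate each term; A/(r−a) gives A·log|r−a|; A/(r−a)² gives −A/(r−a).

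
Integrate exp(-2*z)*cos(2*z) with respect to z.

Let I denote the integral. Integrate by parts with u = cos(2*z), dv = exp(-2*z) dz, so v = -exp(-2*z)/2: I = -exp(-2*z)*cos(2*z)/2 − ∫ exp(-2*z)*sin(2*z) dz.
Apply parts again with u = sin(2*z), dv = exp(-2*z) dz: ∫ exp(-2*z)*sin(2*z) dz = -exp(-2*z)*sin(2*z)/2 + I. Substituting back brings back I: I = exp(-2*z)*sin(2*z)/2 - exp(-2*z)*cos(2*z)/2 − I.
Solving for I: (1 + 1)·I equals the remaining terms, so I = (1/2)·(exp(-2*z)*sin(2*z)/2 - exp(-2*z)*cos(2*z)/2).

exp(-2*z)*sin(2*z)/4 - exp(-2*z)*cos(2*z)/4 + C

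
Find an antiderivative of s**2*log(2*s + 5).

Use integration by parts with u = log(2*s + 5), dv = s**2 ds.
Then du = 2/(2*s + 5) ds and v = s**3/3.

s**3*log(2*s + 5)/3 - s**3/9 + 5*s**2/12 - 25*s/12 + 125*log(2*s + 5)/24 + C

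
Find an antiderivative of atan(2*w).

w*atan(2*w) - log(4*w**2 + 1)/4 + C

Use integration by parts with u = arctan(2*w), dv = dw.
Then du = 2/(4*w**2 + 1) dw.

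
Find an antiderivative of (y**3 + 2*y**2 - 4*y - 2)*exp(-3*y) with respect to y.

Use integration by parts with u = y**3 + 2*y**2 - 4*y - 2, dv = exp(-3*y) dy, so v = -exp(-3*y)/3.
Apply parts 3 times (tabular method): alternate signs, differentiate u down to 0, integrate dv up.

(-3*y**3 - 9*y**2 + 6*y + 8)*exp(-3*y)/9 + C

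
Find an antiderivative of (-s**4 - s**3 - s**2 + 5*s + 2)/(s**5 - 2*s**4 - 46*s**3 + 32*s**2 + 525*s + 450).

Factor the denominator: (s - 6)*(s - 5)*(s + 1)*(s + 3)*(s + 5).
Partial-fraction decomposition: -137/(220*(s + 5)) + 19/(72*(s + 3)) - 1/(84*(s + 1)) + 187/(120*(s - 5)) - 1516/(693*(s - 6)).
Integrate each term: A/(s−a) contributes A·log|s−a|.

-1516*log(s - 6)/693 + 187*log(s - 5)/120 - log(s + 1)/84 + 19*log(s + 3)/72 - 137*log(s + 5)/220 + C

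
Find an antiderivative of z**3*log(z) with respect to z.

z**4*log(z)/4 - z**4/16 + C

Use integration by parts with u = log(z), dv = z**3 dz.
Then du = 1/z dz and v = z**4/4.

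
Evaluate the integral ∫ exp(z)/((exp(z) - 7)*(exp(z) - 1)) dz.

Let u = e^z, du = e^z dz.
The integral becomes ∫ du/((u-7)(u-1)); decompose into partial fractions.

log(exp(z) - 7)/6 - log(exp(z) - 1)/6 + C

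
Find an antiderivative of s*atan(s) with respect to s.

Use integration by parts with u = arctan(s), dv = s ds.
Then du = 1/(s**2 + 1) ds.

s**2*atan(s)/2 - s/2 + atan(s)/2 + C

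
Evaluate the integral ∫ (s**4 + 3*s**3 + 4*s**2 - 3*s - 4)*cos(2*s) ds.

s**4*sin(2*s)/2 + 3*s**3*sin(2*s)/2 + s**3*cos(2*s) + s**2*sin(2*s)/2 + 9*s**2*cos(2*s)/4 - 15*s*sin(2*s)/4 + s*cos(2*s)/2 - 9*sin(2*s)/4 - 15*cos(2*s)/8 + C

Use integration by parts with u = s**4 + 3*s**3 + 4*s**2 - 3*s - 4, dv = cos(2*s) ds, so v = sin(2*s)/2.
Apply parts 4 times (tabular method): alternate signs, differentiate u down to 0, integrate dv up.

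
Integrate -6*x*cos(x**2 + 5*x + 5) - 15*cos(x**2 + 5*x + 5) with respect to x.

-3*sin(x**2 + 5*x + 5) + C

Let u = x**2 + 5*x + 5, so du = (2*x + 5) dx.
Rewriting, the integral becomes -3·∫ cos(u) du = -3·sin(u).
Substituting back, u = x**2 + 5*x + 5.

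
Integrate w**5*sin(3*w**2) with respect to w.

Let u = w², du = 2w dw; rewrite as (1/2)∫ u^2·sin(3u) du.
Now integrate by parts 2 times.

-w**4*cos(3*w**2)/6 + w**2*sin(3*w**2)/9 + cos(3*w**2)/27 + C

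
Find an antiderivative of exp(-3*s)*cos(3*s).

Let I denote the integral. Integrate by parts with u = cos(3*s), dv = exp(-3*s) ds, so v = -exp(-3*s)/3: I = -exp(-3*s)*cos(3*s)/3 − ∫ exp(-3*s)*sin(3*s) ds.
Apply parts again with u = sin(3*s), dv = exp(-3*s) ds: ∫ exp(-3*s)*sin(3*s) ds = -exp(-3*s)*sin(3*s)/3 + I. Substituting back brings back I: I = exp(-3*s)*sin(3*s)/3 - exp(-3*s)*cos(3*s)/3 − I.
Solving for I: (1 + 1)·I equals the remaining terms, so I = (1/2)·(exp(-3*s)*sin(3*s)/3 - exp(-3*s)*cos(3*s)/3).

exp(-3*s)*sin(3*s)/6 - exp(-3*s)*cos(3*s)/6 + C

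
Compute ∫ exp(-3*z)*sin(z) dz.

-3*exp(-3*z)*sin(z)/10 - exp(-3*z)*cos(z)/10 + C

Let I denote the integral. Integrate by parts with u = sin(z), dv = exp(-3*z) dz, so v = -exp(-3*z)/3: I = -exp(-3*z)*sin(z)/3 + (1/3)·∫ exp(-3*z)*cos(z) dz.
Apply parts again with u = cos(z), dv = exp(-3*z) dz: ∫ exp(-3*z)*cos(z) dz = -exp(-3*z)*cos(z)/3 − (1/3)·I. Substituting back brings back I: I = -exp(-3*z)*sin(z)/3 - exp(-3*z)*cos(z)/9 − (1/9)·I.
Solving for I: (1 + 1/9)·I equals the remaining terms, so I = (9/10)·(-exp(-3*z)*sin(z)/3 - exp(-3*z)*cos(z)/9).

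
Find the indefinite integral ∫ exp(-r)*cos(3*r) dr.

Let I denote the integral. Integrate by parts with u = cos(3*r), dv = exp(-r) dr, so v = -exp(-r): I = -exp(-r)*cos(3*r) − 3·∫ exp(-r)*sin(3*r) dr.
Apply parts again with u = sin(3*r), dv = exp(-r) dr: ∫ exp(-r)*sin(3*r) dr = -exp(-r)*sin(3*r) + 3·I. Substituting back brings back I: I = 3*exp(-r)*sin(3*r) - exp(-r)*cos(3*r) − 9·I.
Solving for I: (1 + 9)·I equals the remaining terms, so I = (1/10)·(3*exp(-r)*sin(3*r) - exp(-r)*cos(3*r)).

3*exp(-r)*sin(3*r)/10 - exp(-r)*cos(3*r)/10 + C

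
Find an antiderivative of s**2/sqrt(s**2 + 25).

s*sqrt(s**2 + 25)/2 - 25*log(s + sqrt(s**2 + 25))/2 + C

Substitute s = 5·tan(θ), so ds = 5·sec(θ)^2 dθ and the radical becomes sqrt(s**2 + 25) = 5·sec(θ) by the Pythagorean identity.
Integrate the resulting trig expression in θ, then back-substitute tan(θ) = s/5, sec(θ) = sqrt(s**2 + 25)/5 (absorbing any constant into C).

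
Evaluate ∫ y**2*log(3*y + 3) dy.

y**3*log(3*y + 3)/3 - y**3/9 + y**2/6 - y/3 + log(y + 1)/3 + C

Use integration by parts with u = log(3*y + 3), dv = y**2 dy.
Then du = 3/(3*y + 3) dy and v = y**3/3.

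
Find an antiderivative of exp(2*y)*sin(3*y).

Let I denote the integral. Integrate by parts with u = sin(3*y), dv = exp(2*y) dy, so v = exp(2*y)/2: I = exp(2*y)*sin(3*y)/2 − (3/2)·∫ exp(2*y)*cos(3*y) dy.
Apply parts again with u = cos(3*y), dv = exp(2*y) dy: ∫ exp(2*y)*cos(3*y) dy = exp(2*y)*cos(3*y)/2 + (3/2)·I. Substituting back brings back I: I = exp(2*y)*sin(3*y)/2 - 3*exp(2*y)*cos(3*y)/4 − (9/4)·I.
Solving for I: (1 + 9/4)·I equals the remaining terms, so I = (4/13)·(exp(2*y)*sin(3*y)/2 - 3*exp(2*y)*cos(3*y)/4).

2*exp(2*y)*sin(3*y)/13 - 3*exp(2*y)*cos(3*y)/13 + C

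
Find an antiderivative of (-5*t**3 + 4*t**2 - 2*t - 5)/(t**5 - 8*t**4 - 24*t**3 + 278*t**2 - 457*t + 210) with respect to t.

-769*log(t - 7)/468 + 135*log(t - 5)/88 - 235*log(t - 1)/3528 + 1231*log(t + 6)/7007 + 1/(21*t - 21) + C

Factor the denominator: (t - 7)*(t - 5)*(t - 1)**2*(t + 6).
Partial-fraction decomposition: 1231/(7007*(t + 6)) - 235/(3528*(t - 1)) - 1/(21*(t - 1)**2) + 135/(88*(t - 5)) - 769/(468*(t - 7)).
Integrate each term; A/(t−a) gives A·log|t−a|; A/(t−a)² gives −A/(t−a).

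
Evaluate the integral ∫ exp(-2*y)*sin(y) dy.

Let I denote the integral. Integrate by parts with u = sin(y), dv = exp(-2*y) dy, so v = -exp(-2*y)/2: I = -exp(-2*y)*sin(y)/2 + (1/2)·∫ exp(-2*y)*cos(y) dy.
Apply parts again with u = cos(y), dv = exp(-2*y) dy: ∫ exp(-2*y)*cos(y) dy = -exp(-2*y)*cos(y)/2 − (1/2)·I. Substituting back brings back I: I = -exp(-2*y)*sin(y)/2 - exp(-2*y)*cos(y)/4 − (1/4)·I.
Solving for I: (1 + 1/4)·I equals the remaining terms, so I = (4/5)·(-exp(-2*y)*sin(y)/2 - exp(-2*y)*cos(y)/4).

-2*exp(-2*y)*sin(y)/5 - exp(-2*y)*cos(y)/5 + C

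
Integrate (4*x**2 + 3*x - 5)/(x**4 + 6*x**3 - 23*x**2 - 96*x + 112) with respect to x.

71*log(x - 4)/264 - log(x - 1)/60 + 47*log(x + 4)/120 - 85*log(x + 7)/132 + C

Factor the denominator: (x - 4)*(x - 1)*(x + 4)*(x + 7).
Partial-fraction decomposition: -85/(132*(x + 7)) + 47/(120*(x + 4)) - 1/(60*(x - 1)) + 71/(264*(x - 4)).
Integrate each term: A/(x−a) contributes A·log|x−a|.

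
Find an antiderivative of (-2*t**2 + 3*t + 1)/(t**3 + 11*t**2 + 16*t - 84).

Factor the denominator: (t - 2)*(t + 6)*(t + 7).
Partial-fraction decomposition: -118/(9*(t + 7)) + 89/(8*(t + 6)) - 1/(72*(t - 2)).
Integrate each term: A/(t−a) contributes A·log|t−a|.

-log(t - 2)/72 + 89*log(t + 6)/8 - 118*log(t + 7)/9 + C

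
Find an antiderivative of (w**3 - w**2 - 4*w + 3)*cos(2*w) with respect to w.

Use integration by parts with u = w**3 - w**2 - 4*w + 3, dv = cos(2*w) dw, so v = sin(2*w)/2.
Apply parts 3 times (tabular method): alternate signs, differentiate u down to 0, integrate dv up.

w**3*sin(2*w)/2 - w**2*sin(2*w)/2 + 3*w**2*cos(2*w)/4 - 11*w*sin(2*w)/4 - w*cos(2*w)/2 + 7*sin(2*w)/4 - 11*cos(2*w)/8 + C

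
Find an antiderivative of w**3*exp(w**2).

(w**2 - 1)*exp(w**2)/2 + C

Let u = w², du = 2w dw; rewrite as (1/2)∫ u^1·exp(1u) du.
Now integrate by parts 1 time.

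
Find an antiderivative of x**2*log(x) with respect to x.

x**3*log(x)/3 - x**3/9 + C

Use integration by parts with u = log(x), dv = x**2 dx.
Then du = 1/x dx and v = x**3/3.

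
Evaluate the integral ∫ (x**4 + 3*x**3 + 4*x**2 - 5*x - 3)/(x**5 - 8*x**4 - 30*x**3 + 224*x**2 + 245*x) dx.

Factor the denominator: x*(x - 7)**2*(x + 1)*(x + 5).
Partial-fraction decomposition: 31/(240*(x + 5)) - 1/(64*(x + 1)) + 8455/(9408*(x - 7)) + 299/(56*(x - 7)**2) - 3/(245*x).
Integrate each term; A/(x−a) gives A·log|x−a|; A/(x−a)² gives −A/(x−a).

-3*log(x)/245 + 8455*log(x - 7)/9408 - log(x + 1)/64 + 31*log(x + 5)/240 - 299/(56*x - 392) + C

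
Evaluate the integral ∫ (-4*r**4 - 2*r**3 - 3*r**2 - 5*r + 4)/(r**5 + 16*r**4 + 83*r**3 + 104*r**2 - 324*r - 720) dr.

Factor the denominator: (r - 2)*(r + 3)*(r + 4)*(r + 5)*(r + 6).
Partial-fraction decomposition: -2413/(24*(r + 6)) + 164/(r + 5) - 230/(3*(r + 4)) + 139/(15*(r + 3)) - 7/(120*(r - 2)).
Integrate each term: A/(r−a) contributes A·log|r−a|.

-7*log(r - 2)/120 + 139*log(r + 3)/15 - 230*log(r + 4)/3 + 164*log(r + 5) - 2413*log(r + 6)/24 + C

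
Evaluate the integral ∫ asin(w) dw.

Use integration by parts with u = arcsin(w), dv = dw.
Then du = 1/sqrt(-w**2 + 1) dw.

w*asin(w) + sqrt(-w**2 + 1) + C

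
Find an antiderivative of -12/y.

-12*log(y) + C

Let u = y**3, so du = (3*y**2) dy.
Rewriting, the integral becomes -4·∫ 1/u du = -4·log(u).
Substituting back, u = y**3.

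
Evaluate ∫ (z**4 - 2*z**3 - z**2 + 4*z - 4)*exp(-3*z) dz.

(-27*z**4 + 18*z**3 + 45*z**2 - 78*z + 82)*exp(-3*z)/81 + C

Use integration by parts with u = z**4 - 2*z**3 - z**2 + 4*z - 4, dv = exp(-3*z) dz, so v = -exp(-3*z)/3.
Apply parts 4 times (tabular method): alternate signs, differentiate u down to 0, integrate dv up.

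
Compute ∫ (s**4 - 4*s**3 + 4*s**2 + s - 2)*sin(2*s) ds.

Use integration by parts with u = s**4 - 4*s**3 + 4*s**2 + s - 2, dv = sin(2*s) ds, so v = -cos(2*s)/2.
Apply parts 4 times (tabular method): alternate signs, differentiate u down to 0, integrate dv up.

-s**4*cos(2*s)/2 + s**3*sin(2*s) + 2*s**3*cos(2*s) - 3*s**2*sin(2*s) - s**2*cos(2*s)/2 + s*sin(2*s)/2 - 7*s*cos(2*s)/2 + 7*sin(2*s)/4 + 5*cos(2*s)/4 + C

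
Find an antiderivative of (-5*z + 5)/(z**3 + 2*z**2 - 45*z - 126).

Factor the denominator: (z - 7)*(z + 3)*(z + 6).
Partial-fraction decomposition: 35/(39*(z + 6)) - 2/(3*(z + 3)) - 3/(13*(z - 7)).
Integrate each term: A/(z−a) contributes A·log|z−a|.

-3*log(z - 7)/13 - 2*log(z + 3)/3 + 35*log(z + 6)/39 + C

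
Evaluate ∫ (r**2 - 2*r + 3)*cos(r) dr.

Use integration by parts with u = r**2 - 2*r + 3, dv = cos(r) dr, so v = sin(r).
Apply parts 2 times (tabular method): alternate signs, differentiate u down to 0, integrate dv up.

r**2*sin(r) - 2*r*sin(r) + 2*r*cos(r) + sin(r) - 2*cos(r) + C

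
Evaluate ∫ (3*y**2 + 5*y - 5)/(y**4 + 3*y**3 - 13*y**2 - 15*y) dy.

log(y)/3 + 37*log(y - 3)/96 - 7*log(y + 1)/16 - 9*log(y + 5)/32 + C

Factor the denominator: y*(y - 3)*(y + 1)*(y + 5).
Partial-fraction decomposition: -9/(32*(y + 5)) - 7/(16*(y + 1)) + 37/(96*(y - 3)) + 1/(3*y).
Integrate each term: A/(y−a) contributes A·log|y−a|.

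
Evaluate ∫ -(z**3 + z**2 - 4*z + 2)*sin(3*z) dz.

Use integration by parts with u = z**3 + z**2 - 4*z + 2, dv = -sin(3*z) dz, so v = cos(3*z)/3.
Apply parts 3 times (tabular method): alternate signs, differentiate u down to 0, integrate dv up.

z**3*cos(3*z)/3 - z**2*sin(3*z)/3 + z**2*cos(3*z)/3 - 2*z*sin(3*z)/9 - 14*z*cos(3*z)/9 + 14*sin(3*z)/27 + 16*cos(3*z)/27 + C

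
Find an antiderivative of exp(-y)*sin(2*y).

-exp(-y)*sin(2*y)/5 - 2*exp(-y)*cos(2*y)/5 + C

Let I denote the integral. Integrate by parts with u = sin(2*y), dv = exp(-y) dy, so v = -exp(-y): I = -exp(-y)*sin(2*y) + 2·∫ exp(-y)*cos(2*y) dy.
Apply parts again with u = cos(2*y), dv = exp(-y) dy: ∫ exp(-y)*cos(2*y) dy = -exp(-y)*cos(2*y) − 2·I. Substituting back brings back I: I = -exp(-y)*sin(2*y) - 2*exp(-y)*cos(2*y) − 4·I.
Solving for I: (1 + 4)·I equals the remaining terms, so I = (1/5)·(-exp(-y)*sin(2*y) - 2*exp(-y)*cos(2*y)).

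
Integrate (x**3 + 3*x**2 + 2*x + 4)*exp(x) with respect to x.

Use integration by parts with u = x**3 + 3*x**2 + 2*x + 4, dv = exp(x) dx, so v = exp(x).
Apply parts 3 times (tabular method): alternate signs, differentiate u down to 0, integrate dv up.

(x**3 + 2*x + 2)*exp(x) + C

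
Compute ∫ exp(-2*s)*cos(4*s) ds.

exp(-2*s)*sin(4*s)/5 - exp(-2*s)*cos(4*s)/10 + C

Let I denote the integral. Integrate by parts with u = cos(4*s), dv = exp(-2*s) ds, so v = -exp(-2*s)/2: I = -exp(-2*s)*cos(4*s)/2 − 2·∫ exp(-2*s)*sin(4*s) ds.
Apply parts again with u = sin(4*s), dv = exp(-2*s) ds: ∫ exp(-2*s)*sin(4*s) ds = -exp(-2*s)*sin(4*s)/2 + 2·I. Substituting back brings back I: I = exp(-2*s)*sin(4*s) - exp(-2*s)*cos(4*s)/2 − 4·I.
Solving for I: (1 + 4)·I equals the remaining terms, so I = (1/5)·(exp(-2*s)*sin(4*s) - exp(-2*s)*cos(4*s)/2).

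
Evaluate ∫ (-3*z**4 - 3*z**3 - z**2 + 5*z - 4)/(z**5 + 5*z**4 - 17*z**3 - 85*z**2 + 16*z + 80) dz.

-8*log(z - 4)/9 + log(z - 1)/30 - log(z + 1)/12 + 77*log(z + 4)/15 - 259*log(z + 5)/36 + C

Factor the denominator: (z - 4)*(z - 1)*(z + 1)*(z + 4)*(z + 5).
Partial-fraction decomposition: -259/(36*(z + 5)) + 77/(15*(z + 4)) - 1/(12*(z + 1)) + 1/(30*(z - 1)) - 8/(9*(z - 4)).
Integrate each term: A/(z−a) contributes A·log|z−a|.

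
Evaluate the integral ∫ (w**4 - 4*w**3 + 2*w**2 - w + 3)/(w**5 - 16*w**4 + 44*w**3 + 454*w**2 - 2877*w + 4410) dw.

Factor the denominator: (w - 7)**2*(w - 5)*(w - 3)*(w + 6).
Partial-fraction decomposition: 249/(1859*(w + 6)) + 1/(32*(w - 3)) + 173/(88*(w - 5)) - 6117/(5408*(w - 7)) + 1123/(104*(w - 7)**2).
Integrate each term; A/(w−a) gives A·log|w−a|; A/(w−a)² gives −A/(w−a).

-6117*log(w - 7)/5408 + 173*log(w - 5)/88 + log(w - 3)/32 + 249*log(w + 6)/1859 - 1123/(104*w - 728) + C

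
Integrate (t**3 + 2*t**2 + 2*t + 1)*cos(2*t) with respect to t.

t**3*sin(2*t)/2 + t**2*sin(2*t) + 3*t**2*cos(2*t)/4 + t*sin(2*t)/4 + t*cos(2*t) + cos(2*t)/8 + C

Use integration by parts with u = t**3 + 2*t**2 + 2*t + 1, dv = cos(2*t) dt, so v = sin(2*t)/2.
Apply parts 3 times (tabular method): alternate signs, differentiate u down to 0, integrate dv up.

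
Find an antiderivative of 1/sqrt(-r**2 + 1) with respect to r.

asin(r) + C

Substitute r = sin(θ), so dr = cos(θ) dθ and the radical becomes sqrt(-r**2 + 1) = cos(θ) by the Pythagorean identity.
Integrate the resulting trig expression in θ, then back-substitute θ = asin(r), sin(θ) = r, cos(θ) = sqrt(-r**2 + 1) (absorbing any constant into C).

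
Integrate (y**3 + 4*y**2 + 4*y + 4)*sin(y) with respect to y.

Use integration by parts with u = y**3 + 4*y**2 + 4*y + 4, dv = sin(y) dy, so v = -cos(y).
Apply parts 3 times (tabular method): alternate signs, differentiate u down to 0, integrate dv up.

-y**3*cos(y) + 3*y**2*sin(y) - 4*y**2*cos(y) + 8*y*sin(y) + 2*y*cos(y) - 2*sin(y) + 4*cos(y) + C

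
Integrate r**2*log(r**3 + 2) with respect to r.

r**3*log(r**3 + 2)/3 - r**3/3 + 2*log(r**3 + 2)/3 + C

Let u = r**3 + 2, so du = (3*r**2) dr.
The integral becomes (1/3)·∫ log(u) du; integrate by parts with u′=log(u), dv′=du.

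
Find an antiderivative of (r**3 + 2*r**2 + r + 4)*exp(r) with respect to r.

Use integration by parts with u = r**3 + 2*r**2 + r + 4, dv = exp(r) dr, so v = exp(r).
Apply parts 3 times (tabular method): alternate signs, differentiate u down to 0, integrate dv up.

(r**3 - r**2 + 3*r + 1)*exp(r) + C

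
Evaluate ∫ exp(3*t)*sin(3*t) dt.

exp(3*t)*sin(3*t)/6 - exp(3*t)*cos(3*t)/6 + C

Let I denote the integral. Integrate by parts with u = sin(3*t), dv = exp(3*t) dt, so v = exp(3*t)/3: I = exp(3*t)*sin(3*t)/3 − ∫ exp(3*t)*cos(3*t) dt.
Apply parts again with u = cos(3*t), dv = exp(3*t) dt: ∫ exp(3*t)*cos(3*t) dt = exp(3*t)*cos(3*t)/3 + I. Substituting back brings back I: I = exp(3*t)*sin(3*t)/3 - exp(3*t)*cos(3*t)/3 − I.
Solving for I: (1 + 1)·I equals the remaining terms, so I = (1/2)·(exp(3*t)*sin(3*t)/3 - exp(3*t)*cos(3*t)/3).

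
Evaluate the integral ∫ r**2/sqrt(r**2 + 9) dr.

Substitute r = 3·tan(θ), so dr = 3·sec(θ)^2 dθ and the radical becomes sqrt(r**2 + 9) = 3·sec(θ) by the Pythagorean identity.
Integrate the resulting trig expression in θ, then back-substitute tan(θ) = r/3, sec(θ) = sqrt(r**2 + 9)/3 (absorbing any constant into C).

r*sqrt(r**2 + 9)/2 - 9*log(r + sqrt(r**2 + 9))/2 + C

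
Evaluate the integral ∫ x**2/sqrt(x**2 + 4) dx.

x*sqrt(x**2 + 4)/2 - 2*log(x + sqrt(x**2 + 4)) + C

Substitute x = 2·tan(θ), so dx = 2·sec(θ)^2 dθ and the radical becomes sqrt(x**2 + 4) = 2·sec(θ) by the Pythagorean identity.
Integrate the resulting trig expression in θ, then back-substitute tan(θ) = x/2, sec(θ) = sqrt(x**2 + 4)/2 (absorbing any constant into C).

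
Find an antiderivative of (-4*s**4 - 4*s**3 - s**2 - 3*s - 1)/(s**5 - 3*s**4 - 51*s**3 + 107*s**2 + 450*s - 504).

Factor the denominator: (s - 7)*(s - 4)*(s - 1)*(s + 3)*(s + 6).
Partial-fraction decomposition: -4339/(2730*(s + 6)) + 31/(120*(s + 3)) - 13/(504*(s - 1)) + 187/(90*(s - 4)) - 11047/(2340*(s - 7)).
Integrate each term: A/(s−a) contributes A·log|s−a|.

-11047*log(s - 7)/2340 + 187*log(s - 4)/90 - 13*log(s - 1)/504 + 31*log(s + 3)/120 - 4339*log(s + 6)/2730 + C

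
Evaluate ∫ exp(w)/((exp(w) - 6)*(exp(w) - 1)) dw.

Let u = e^w, du = e^w dw.
The integral becomes ∫ du/((u-6)(u-1)); decompose into partial fractions.

log(exp(w) - 6)/5 - log(exp(w) - 1)/5 + C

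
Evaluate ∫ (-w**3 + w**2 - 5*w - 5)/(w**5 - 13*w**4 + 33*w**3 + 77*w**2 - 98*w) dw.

Factor the denominator: w*(w - 7)**2*(w - 1)*(w + 2).
Partial-fraction decomposition: 17/(486*(w + 2)) - 5/(54*(w - 1)) + 157/(23814*(w - 7)) - 167/(189*(w - 7)**2) + 5/(98*w).
Integrate each term; A/(w−a) gives A·log|w−a|; A/(w−a)² gives −A/(w−a).

5*log(w)/98 + 157*log(w - 7)/23814 - 5*log(w - 1)/54 + 17*log(w + 2)/486 + 167/(189*w - 1323) + C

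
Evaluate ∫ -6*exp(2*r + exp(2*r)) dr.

-3*exp(exp(2*r)) + C

Let u = exp(2*r), so du = (2*exp(2*r)) dr.
Rewriting, the integral becomes -3·∫ e^u du = -3·e^u.
Substituting back, u = exp(2*r).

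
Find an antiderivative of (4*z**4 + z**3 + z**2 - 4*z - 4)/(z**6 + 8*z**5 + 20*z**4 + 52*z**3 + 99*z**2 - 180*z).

Factor the denominator: z*(z - 1)*(z + 4)*(z + 5)*(z**2 + 9).
Partial-fraction decomposition: (14423*z + 2583)/(38250*(z**2 + 9)) - 604/(255*(z + 5)) + 247/(125*(z + 4)) - 1/(150*(z - 1)) + 1/(45*z).
Integrate each term; A/(z−a) gives A·log|z−a|; the (Bz+D)/(z²+p²) term gives a log and an atan.

log(z)/45 - log(z - 1)/150 + 247*log(z + 4)/125 - 604*log(z + 5)/255 + 14423*log(z**2 + 9)/76500 + 287*atan(z/3)/12750 + C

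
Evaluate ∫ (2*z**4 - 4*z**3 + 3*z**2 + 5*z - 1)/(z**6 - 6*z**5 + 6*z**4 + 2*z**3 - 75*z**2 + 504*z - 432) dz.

Factor the denominator: (z - 4)**2*(z - 1)*(z + 3)*(z**2 + 9).
Partial-fraction decomposition: -(1228*z - 4863)/(11250*(z**2 + 9)) - 281/(3528*(z + 3)) + 1/(72*(z - 1)) + 48211/(275625*(z - 4)) + 323/(525*(z - 4)**2).
Integrate each term; A/(z−a) gives A·log|z−a|; the (Bz+D)/(z²+p²) term gives a log and an atan.

48211*log(z - 4)/275625 + log(z - 1)/72 - 281*log(z + 3)/3528 - 307*log(z**2 + 9)/5625 + 1621*atan(z/3)/11250 - 323/(525*z - 2100) + C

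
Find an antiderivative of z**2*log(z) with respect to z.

Use integration by parts with u = log(z), dv = z**2 dz.
Then du = 1/z dz and v = z**3/3.

z**3*log(z)/3 - z**3/9 + C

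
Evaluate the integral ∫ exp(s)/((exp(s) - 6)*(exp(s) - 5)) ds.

Let u = e^s, du = e^s ds.
The integral becomes ∫ du/((u-6)(u-5)); decompose into partial fractions.

log(exp(s) - 6) - log(exp(s) - 5) + C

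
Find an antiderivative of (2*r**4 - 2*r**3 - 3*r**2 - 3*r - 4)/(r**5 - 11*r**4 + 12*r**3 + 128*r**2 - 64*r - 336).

Factor the denominator: (r - 7)*(r - 6)*(r - 2)*(r + 2)**2.
Partial-fraction decomposition: 2179/(10368*(r + 2)) - 19/(144*(r + 2)**2) - 3/(160*(r - 2)) - 1015/(128*(r - 6)) + 3944/(405*(r - 7)).
Integrate each term; A/(r−a) gives A·log|r−a|; A/(r−a)² gives −A/(r−a).

3944*log(r - 7)/405 - 1015*log(r - 6)/128 - 3*log(r - 2)/160 + 2179*log(r + 2)/10368 + 19/(144*r + 288) + C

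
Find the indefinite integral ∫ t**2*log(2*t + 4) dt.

Use integration by parts with u = log(2*t + 4), dv = t**2 dt.
Then du = 2/(2*t + 4) dt and v = t**3/3.

t**3*log(2*t + 4)/3 - t**3/9 + t**2/3 - 4*t/3 + 8*log(t + 2)/3 + C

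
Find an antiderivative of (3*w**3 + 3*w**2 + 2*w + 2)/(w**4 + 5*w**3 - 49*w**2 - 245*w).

Factor the denominator: w*(w - 7)*(w + 5)*(w + 7).
Partial-fraction decomposition: 447/(98*(w + 7)) - 77/(30*(w + 5)) + 149/(147*(w - 7)) - 2/(245*w).
Integrate each term: A/(w−a) contributes A·log|w−a|.

-2*log(w)/245 + 149*log(w - 7)/147 - 77*log(w + 5)/30 + 447*log(w + 7)/98 + C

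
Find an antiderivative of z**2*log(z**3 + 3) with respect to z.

z**3*log(z**3 + 3)/3 - z**3/3 + log(z**3 + 3) + C

Let u = z**3 + 3, so du = (3*z**2) dz.
The integral becomes (1/3)·∫ log(u) du; integrate by parts with u′=log(u), dv′=du.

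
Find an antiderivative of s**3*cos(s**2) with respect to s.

Let u = s², du = 2s ds; rewrite as (1/2)∫ u^1·cos(1u) du.
Now integrate by parts 1 time.

s**2*sin(s**2)/2 + cos(s**2)/2 + C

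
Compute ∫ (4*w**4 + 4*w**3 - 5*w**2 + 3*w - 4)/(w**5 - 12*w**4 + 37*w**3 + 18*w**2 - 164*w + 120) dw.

Factor the denominator: (w - 6)*(w - 5)*(w - 2)*(w - 1)*(w + 2).
Partial-fraction decomposition: 1/(336*(w + 2)) - 1/(30*(w - 1)) + 13/(8*(w - 2)) - 481/(14*(w - 5)) + 2941/(80*(w - 6)).
Integrate each term: A/(w−a) contributes A·log|w−a|.

2941*log(w - 6)/80 - 481*log(w - 5)/14 + 13*log(w - 2)/8 - log(w - 1)/30 + log(w + 2)/336 + C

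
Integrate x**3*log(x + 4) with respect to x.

Use integration by parts with u = log(x + 4), dv = x**3 dx.
Then du = 1/(x + 4) dx and v = x**4/4.

x**4*log(x + 4)/4 - x**4/16 + x**3/3 - 2*x**2 + 16*x - 64*log(x + 4) + C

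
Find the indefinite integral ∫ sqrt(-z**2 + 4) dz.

z*sqrt(-z**2 + 4)/2 + 2*asin(z/2) + C

Substitute z = 2·sin(θ), so dz = 2·cos(θ) dθ and the radical becomes sqrt(-z**2 + 4) = 2·cos(θ) by the Pythagorean identity.
Integrate the resulting trig expression in θ, then back-substitute θ = asin(z/2), sin(θ) = z/2, cos(θ) = sqrt(-z**2 + 4)/2 (absorbing any constant into C).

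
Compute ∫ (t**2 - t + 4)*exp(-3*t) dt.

(-9*t**2 + 3*t - 35)*exp(-3*t)/27 + C

Use integration by parts with u = t**2 - t + 4, dv = exp(-3*t) dt, so v = -exp(-3*t)/3.
Apply parts 2 times (tabular method): alternate signs, differentiate u down to 0, integrate dv up.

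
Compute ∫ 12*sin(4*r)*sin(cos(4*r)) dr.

Let u = cos(4*r), so du = (-4*sin(4*r)) dr.
Rewriting, the integral becomes -3·∫ sin(u) du = -3·-cos(u).
Substituting back, u = cos(4*r).

3*cos(cos(4*r)) + C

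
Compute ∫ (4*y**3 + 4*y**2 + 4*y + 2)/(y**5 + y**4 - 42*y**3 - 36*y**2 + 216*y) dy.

log(y)/108 + 517*log(y - 6)/1296 - 29*log(y - 2)/160 + 82*log(y + 3)/405 - 371*log(y + 6)/864 + C

Factor the denominator: y*(y - 6)*(y - 2)*(y + 3)*(y + 6).
Partial-fraction decomposition: -371/(864*(y + 6)) + 82/(405*(y + 3)) - 29/(160*(y - 2)) + 517/(1296*(y - 6)) + 1/(108*y).
Integrate each term: A/(y−a) contributes A·log|y−a|.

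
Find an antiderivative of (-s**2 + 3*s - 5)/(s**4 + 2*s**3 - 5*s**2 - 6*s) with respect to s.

5*log(s)/6 - log(s - 2)/10 - 3*log(s + 1)/2 + 23*log(s + 3)/30 + C

Factor the denominator: s*(s - 2)*(s + 1)*(s + 3).
Partial-fraction decomposition: 23/(30*(s + 3)) - 3/(2*(s + 1)) - 1/(10*(s - 2)) + 5/(6*s).
Integrate each term: A/(s−a) contributes A·log|s−a|.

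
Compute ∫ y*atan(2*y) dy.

y**2*atan(2*y)/2 - y/4 + atan(2*y)/8 + C

Use integration by parts with u = arctan(2*y), dv = y dy.
Then du = 2/(4*y**2 + 1) dy.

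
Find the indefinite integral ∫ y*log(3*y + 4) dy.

Use integration by parts with u = log(3*y + 4), dv = y dy.
Then du = 3/(3*y + 4) dy and v = y**2/2.

y**2*log(3*y + 4)/2 - y**2/4 + 2*y/3 - 8*log(3*y + 4)/9 + C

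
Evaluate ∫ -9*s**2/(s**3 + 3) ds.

-3*log(s**3 + 3) + C

Let u = s**3 + 3, so du = (3*s**2) ds.
Rewriting, the integral becomes -3·∫ 1/u du = -3·log(u).
Substituting back, u = s**3 + 3.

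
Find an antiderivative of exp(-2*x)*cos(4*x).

exp(-2*x)*sin(4*x)/5 - exp(-2*x)*cos(4*x)/10 + C

Let I denote the integral. Integrate by parts with u = cos(4*x), dv = exp(-2*x) dx, so v = -exp(-2*x)/2: I = -exp(-2*x)*cos(4*x)/2 − 2·∫ exp(-2*x)*sin(4*x) dx.
Apply parts again with u = sin(4*x), dv = exp(-2*x) dx: ∫ exp(-2*x)*sin(4*x) dx = -exp(-2*x)*sin(4*x)/2 + 2·I. Substituting back brings back I: I = exp(-2*x)*sin(4*x) - exp(-2*x)*cos(4*x)/2 − 4·I.
Solving for I: (1 + 4)·I equals the remaining terms, so I = (1/5)·(exp(-2*x)*sin(4*x) - exp(-2*x)*cos(4*x)/2).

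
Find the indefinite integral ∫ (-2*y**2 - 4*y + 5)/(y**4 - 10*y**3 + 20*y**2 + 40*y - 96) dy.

Factor the denominator: (y - 6)*(y - 4)*(y - 2)*(y + 2).
Partial-fraction decomposition: -5/(192*(y + 2)) - 11/(32*(y - 2)) + 43/(24*(y - 4)) - 91/(64*(y - 6)).
Integrate each term: A/(y−a) contributes A·log|y−a|.

-91*log(y - 6)/64 + 43*log(y - 4)/24 - 11*log(y - 2)/32 - 5*log(y + 2)/192 + C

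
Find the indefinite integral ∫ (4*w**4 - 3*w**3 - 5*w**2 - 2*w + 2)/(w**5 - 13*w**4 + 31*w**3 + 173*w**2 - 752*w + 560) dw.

4159*log(w - 7)/198 - 83*log(w - 5)/3 + 373*log(w - 4)/36 + log(w - 1)/90 + 191*log(w + 4)/660 + C

Factor the denominator: (w - 7)*(w - 5)*(w - 4)*(w - 1)*(w + 4).
Partial-fraction decomposition: 191/(660*(w + 4)) + 1/(90*(w - 1)) + 373/(36*(w - 4)) - 83/(3*(w - 5)) + 4159/(198*(w - 7)).
Integrate each term: A/(w−a) contributes A·log|w−a|.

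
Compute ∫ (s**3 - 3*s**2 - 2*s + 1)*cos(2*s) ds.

Use integration by parts with u = s**3 - 3*s**2 - 2*s + 1, dv = cos(2*s) ds, so v = sin(2*s)/2.
Apply parts 3 times (tabular method): alternate signs, differentiate u down to 0, integrate dv up.

s**3*sin(2*s)/2 - 3*s**2*sin(2*s)/2 + 3*s**2*cos(2*s)/4 - 7*s*sin(2*s)/4 - 3*s*cos(2*s)/2 + 5*sin(2*s)/4 - 7*cos(2*s)/8 + C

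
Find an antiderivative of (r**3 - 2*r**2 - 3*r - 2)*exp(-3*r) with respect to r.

(-9*r**3 + 9*r**2 + 33*r + 29)*exp(-3*r)/27 + C

Use integration by parts with u = r**3 - 2*r**2 - 3*r - 2, dv = exp(-3*r) dr, so v = -exp(-3*r)/3.
Apply parts 3 times (tabular method): alternate signs, differentiate u down to 0, integrate dv up.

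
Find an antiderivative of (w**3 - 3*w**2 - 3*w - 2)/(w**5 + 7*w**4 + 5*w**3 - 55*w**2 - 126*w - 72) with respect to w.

-11*log(w - 3)/840 + log(w + 1)/8 - 8*log(w + 2)/5 + 47*log(w + 3)/12 - 17*log(w + 4)/7 + C

Factor the denominator: (w - 3)*(w + 1)*(w + 2)*(w + 3)*(w + 4).
Partial-fraction decomposition: -17/(7*(w + 4)) + 47/(12*(w + 3)) - 8/(5*(w + 2)) + 1/(8*(w + 1)) - 11/(840*(w - 3)).
Integrate each term: A/(w−a) contributes A·log|w−a|.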